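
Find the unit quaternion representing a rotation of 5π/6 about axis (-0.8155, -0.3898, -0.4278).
0.2588 - 0.7877i - 0.3765j - 0.4132k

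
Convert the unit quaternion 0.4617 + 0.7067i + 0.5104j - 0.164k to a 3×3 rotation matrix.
[[0.4252, 0.8728, 0.2395], [0.57, -0.0526, -0.82], [-0.7031, 0.4852, -0.5199]]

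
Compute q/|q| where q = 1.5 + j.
0.8321 + 0.5547j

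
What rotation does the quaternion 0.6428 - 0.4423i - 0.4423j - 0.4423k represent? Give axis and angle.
axis = (-√3/3, -√3/3, -√3/3), θ = 100°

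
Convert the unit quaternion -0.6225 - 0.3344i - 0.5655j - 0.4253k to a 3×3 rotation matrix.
[[-0.0013, -0.1513, 0.9885], [0.9077, 0.4146, 0.0647], [-0.4196, 0.8973, 0.1368]]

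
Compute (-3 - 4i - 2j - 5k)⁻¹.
-0.0556 + 0.0741i + 0.037j + 0.0926k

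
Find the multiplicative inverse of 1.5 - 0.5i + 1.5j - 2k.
0.1714 + 0.0571i - 0.1714j + 0.2286k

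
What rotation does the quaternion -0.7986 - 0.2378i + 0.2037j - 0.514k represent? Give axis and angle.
axis = (-0.3951, 0.3384, -0.854), θ = 286°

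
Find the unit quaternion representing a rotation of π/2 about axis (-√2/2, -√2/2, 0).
0.7071 - 0.5i - 0.5j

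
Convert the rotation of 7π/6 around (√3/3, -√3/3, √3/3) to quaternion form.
-0.2588 + 0.5577i - 0.5577j + 0.5577k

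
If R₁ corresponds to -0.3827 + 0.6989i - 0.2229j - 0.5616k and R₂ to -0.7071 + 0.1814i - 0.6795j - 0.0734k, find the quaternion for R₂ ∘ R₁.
-0.0489 - 0.1984i + 0.4682j + 0.8597k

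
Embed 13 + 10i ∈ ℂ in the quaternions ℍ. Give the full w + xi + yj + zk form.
13 + 10i + 0j + 0k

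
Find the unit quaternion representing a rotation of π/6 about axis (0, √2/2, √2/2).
0.9659 + 0.183j + 0.183k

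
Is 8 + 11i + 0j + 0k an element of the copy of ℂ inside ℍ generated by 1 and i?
Yes. The quaternion 8 + 11i has j- and k-coefficients y = z = 0, so it lies in the complex subalgebra spanned by 1 and i.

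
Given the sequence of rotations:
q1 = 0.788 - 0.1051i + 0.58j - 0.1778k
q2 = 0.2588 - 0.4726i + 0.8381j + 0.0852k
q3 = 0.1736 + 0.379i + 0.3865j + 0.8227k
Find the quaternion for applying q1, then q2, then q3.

q2 · q1 = -0.3167 - 0.598i + 0.7175j - 0.1649k
q3 · q2 · q1 = 0.03 - 0.8779i - 0.4273j + 0.2139k
0.03 - 0.8779i - 0.4273j + 0.2139k


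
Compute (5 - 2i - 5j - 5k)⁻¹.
0.0633 + 0.0253i + 0.0633j + 0.0633k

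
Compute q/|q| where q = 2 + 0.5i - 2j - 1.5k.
0.6172 + 0.1543i - 0.6172j - 0.4629k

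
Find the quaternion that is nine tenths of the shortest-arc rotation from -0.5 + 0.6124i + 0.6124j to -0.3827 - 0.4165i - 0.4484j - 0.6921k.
0.298 + 0.4746i + 0.5049j + 0.6565k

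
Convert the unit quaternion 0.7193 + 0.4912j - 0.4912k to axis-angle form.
axis = (0, √2/2, -√2/2), θ = 88°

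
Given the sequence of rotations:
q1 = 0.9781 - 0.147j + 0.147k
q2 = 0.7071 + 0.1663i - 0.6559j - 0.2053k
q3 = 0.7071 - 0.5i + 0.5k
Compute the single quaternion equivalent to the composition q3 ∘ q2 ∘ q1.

q2 · q1 = 0.6254 + 0.0361i - 0.7699j - 0.1213k
q3 · q2 · q1 = 0.5209 + 0.0978i - 0.587j + 0.6119k
0.5209 + 0.0978i - 0.587j + 0.6119k


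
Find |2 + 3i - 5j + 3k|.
√47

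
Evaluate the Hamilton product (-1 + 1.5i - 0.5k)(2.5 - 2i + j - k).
6.25i + 1.5j + 1.25k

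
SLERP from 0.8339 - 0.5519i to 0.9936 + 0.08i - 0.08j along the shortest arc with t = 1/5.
0.8995 - 0.4366i - 0.0172j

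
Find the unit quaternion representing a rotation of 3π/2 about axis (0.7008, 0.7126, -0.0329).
-0.7071 + 0.4955i + 0.5039j - 0.0233k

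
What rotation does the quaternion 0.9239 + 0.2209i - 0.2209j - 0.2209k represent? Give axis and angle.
axis = (√3/3, -√3/3, -√3/3), θ = π/4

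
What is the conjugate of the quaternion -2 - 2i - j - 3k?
-2 + 2i + j + 3k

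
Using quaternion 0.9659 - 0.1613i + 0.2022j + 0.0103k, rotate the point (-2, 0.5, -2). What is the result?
(-2.653, -0.067, -1.098)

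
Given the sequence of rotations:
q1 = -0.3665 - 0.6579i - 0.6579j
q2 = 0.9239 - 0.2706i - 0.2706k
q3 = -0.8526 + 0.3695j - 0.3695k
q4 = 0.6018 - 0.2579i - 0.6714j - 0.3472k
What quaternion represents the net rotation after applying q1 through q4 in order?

q2 · q1 = -0.5166 - 0.6867i - 0.4298j + 0.2772k
q3 · q2 · q1 = 0.7017 + 0.5291i + 0.4293j + 0.2083k
q4 · q3 · q2 · q1 = 0.9193 + 0.1466i - 0.3428j + 0.1262k
0.9193 + 0.1466i - 0.3428j + 0.1262k


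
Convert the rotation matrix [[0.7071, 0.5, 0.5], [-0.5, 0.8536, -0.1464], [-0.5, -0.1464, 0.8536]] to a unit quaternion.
0.9239 + 0.2706j - 0.2706k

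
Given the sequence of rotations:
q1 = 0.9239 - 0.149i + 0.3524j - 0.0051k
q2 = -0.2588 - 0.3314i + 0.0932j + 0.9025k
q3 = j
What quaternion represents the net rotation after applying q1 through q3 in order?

q2 · q1 = -0.3167 - 0.5861i - 0.1413j + 0.7322k
q3 · q2 · q1 = 0.1413 + 0.7322i - 0.3167j + 0.5861k
0.1413 + 0.7322i - 0.3167j + 0.5861k


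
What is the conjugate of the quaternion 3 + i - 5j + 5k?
3 - i + 5j - 5k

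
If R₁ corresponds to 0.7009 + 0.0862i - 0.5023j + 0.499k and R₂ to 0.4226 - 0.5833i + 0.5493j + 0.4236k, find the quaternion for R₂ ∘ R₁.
0.411 + 0.1145i + 0.5003j + 0.7534k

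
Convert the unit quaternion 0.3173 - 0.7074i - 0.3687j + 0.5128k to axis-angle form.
axis = (-0.7459, -0.3888, 0.5407), θ = 143°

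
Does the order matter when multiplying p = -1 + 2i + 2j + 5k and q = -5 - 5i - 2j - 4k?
Yes: pq = 39 - 3i - 25j - 15k ≠ 39 - 7i + 9j - 27k = qp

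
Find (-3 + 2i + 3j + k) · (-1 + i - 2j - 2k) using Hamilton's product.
9 - 9i + 8j - 2k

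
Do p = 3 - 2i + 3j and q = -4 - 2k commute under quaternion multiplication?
No: pq = -12 + 2i - 16j - 6k ≠ -12 + 14i - 8j - 6k = qp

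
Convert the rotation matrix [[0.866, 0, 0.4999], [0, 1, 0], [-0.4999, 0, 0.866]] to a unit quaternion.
0.9659 + 0.2588j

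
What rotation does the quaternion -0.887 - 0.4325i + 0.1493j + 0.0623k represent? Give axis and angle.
axis = (-0.9366, 0.3233, 0.1349), θ = 305°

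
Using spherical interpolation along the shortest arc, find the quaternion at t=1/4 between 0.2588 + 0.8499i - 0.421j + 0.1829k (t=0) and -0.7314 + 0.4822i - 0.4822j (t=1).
-0.0111 + 0.8537i - 0.498j + 0.1517k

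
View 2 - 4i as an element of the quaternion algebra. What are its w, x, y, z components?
2 - 4i + 0j + 0k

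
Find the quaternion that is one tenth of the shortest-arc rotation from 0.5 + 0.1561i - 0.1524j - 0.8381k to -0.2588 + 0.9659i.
0.4524 + 0.3028i - 0.1501j - 0.8253k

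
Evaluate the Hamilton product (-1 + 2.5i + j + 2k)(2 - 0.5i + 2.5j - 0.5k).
-2.25 - 0.25j + 11.25k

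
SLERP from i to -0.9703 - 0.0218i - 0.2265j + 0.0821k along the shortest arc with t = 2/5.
0.5636 + 0.8141i + 0.1316j - 0.0477k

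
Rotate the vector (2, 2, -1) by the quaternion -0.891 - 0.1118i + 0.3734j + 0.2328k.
(2.606, 0.762, 1.277)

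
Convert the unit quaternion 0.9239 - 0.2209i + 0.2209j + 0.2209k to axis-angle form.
axis = (-√3/3, √3/3, √3/3), θ = π/4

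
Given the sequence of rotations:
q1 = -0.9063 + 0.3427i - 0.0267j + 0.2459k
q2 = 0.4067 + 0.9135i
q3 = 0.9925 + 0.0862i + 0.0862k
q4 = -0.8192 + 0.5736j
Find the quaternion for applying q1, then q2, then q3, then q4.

q2 · q1 = -0.6816 - 0.6885i - 0.2355j + 0.0756k
q3 · q2 · q1 = -0.6237 - 0.7218i - 0.2996j - 0.004k
q4 · q3 · q2 · q1 = 0.6828 + 0.589i - 0.1123j + 0.4173k
0.6828 + 0.589i - 0.1123j + 0.4173k


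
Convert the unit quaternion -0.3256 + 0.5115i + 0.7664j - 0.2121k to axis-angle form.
axis = (0.541, 0.8106, -0.2243), θ = 218°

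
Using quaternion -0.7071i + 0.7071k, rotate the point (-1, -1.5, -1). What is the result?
(1, 1.5, 1)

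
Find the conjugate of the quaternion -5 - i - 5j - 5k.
-5 + i + 5j + 5k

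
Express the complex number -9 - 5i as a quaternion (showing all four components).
-9 - 5i + 0j + 0k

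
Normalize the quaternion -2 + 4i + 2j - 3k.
-0.3482 + 0.6963i + 0.3482j - 0.5222k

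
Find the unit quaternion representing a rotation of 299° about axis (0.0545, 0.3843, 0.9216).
-0.8616 + 0.0277i + 0.195j + 0.4677k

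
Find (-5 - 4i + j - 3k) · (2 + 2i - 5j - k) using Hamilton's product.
-34i + 17j + 17k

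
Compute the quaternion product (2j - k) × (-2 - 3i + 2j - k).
-5 - j + 8k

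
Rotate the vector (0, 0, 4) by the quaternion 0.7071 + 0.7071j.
(4, 0, 0)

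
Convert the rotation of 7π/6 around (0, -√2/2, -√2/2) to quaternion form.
-0.2588 - 0.683j - 0.683k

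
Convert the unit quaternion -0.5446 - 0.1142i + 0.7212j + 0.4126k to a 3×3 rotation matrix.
[[-0.3807, 0.2847, -0.8798], [-0.6141, 0.6334, 0.4707], [0.6913, 0.7195, -0.0663]]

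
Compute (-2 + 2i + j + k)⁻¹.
-0.2 - 0.2i - 0.1j - 0.1k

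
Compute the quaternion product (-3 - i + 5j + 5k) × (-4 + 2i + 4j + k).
-11 - 17i - 21j - 37k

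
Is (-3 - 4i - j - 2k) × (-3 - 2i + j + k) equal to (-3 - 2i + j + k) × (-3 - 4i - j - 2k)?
No: pq = 4 + 19i + 8j - 3k ≠ 4 + 17i - 8j + 9k = qp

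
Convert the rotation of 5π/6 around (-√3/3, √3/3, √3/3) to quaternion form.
0.2588 - 0.5577i + 0.5577j + 0.5577k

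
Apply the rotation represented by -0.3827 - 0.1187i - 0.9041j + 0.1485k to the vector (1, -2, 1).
(-0.679, -2.114, -1.035)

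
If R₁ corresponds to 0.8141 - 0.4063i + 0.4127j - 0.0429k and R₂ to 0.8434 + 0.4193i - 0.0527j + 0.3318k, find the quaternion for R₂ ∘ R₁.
0.893 - 0.136i + 0.1883j + 0.3856k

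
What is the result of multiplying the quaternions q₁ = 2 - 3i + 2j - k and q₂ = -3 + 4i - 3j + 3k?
15 + 20i - 7j + 10k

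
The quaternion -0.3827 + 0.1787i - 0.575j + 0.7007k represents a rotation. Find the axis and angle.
axis = (0.1934, -0.6224, 0.7584), θ = 5π/4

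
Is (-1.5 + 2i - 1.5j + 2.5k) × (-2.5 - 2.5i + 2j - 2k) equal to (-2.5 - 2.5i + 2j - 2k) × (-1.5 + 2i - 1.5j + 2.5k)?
No: pq = 16.75 - 3.25i - 1.5j - 3k ≠ 16.75 + 0.75i + 3j - 3.5k = qp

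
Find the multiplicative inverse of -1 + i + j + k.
-0.25 - 0.25i - 0.25j - 0.25k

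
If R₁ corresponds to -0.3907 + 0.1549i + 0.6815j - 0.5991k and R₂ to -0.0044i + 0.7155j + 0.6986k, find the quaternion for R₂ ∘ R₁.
-0.0684 - 0.903i - 0.174j - 0.3868k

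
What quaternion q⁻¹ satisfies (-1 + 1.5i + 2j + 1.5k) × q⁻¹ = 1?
-0.1053 - 0.1579i - 0.2105j - 0.1579k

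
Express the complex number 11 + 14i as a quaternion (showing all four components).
11 + 14i + 0j + 0k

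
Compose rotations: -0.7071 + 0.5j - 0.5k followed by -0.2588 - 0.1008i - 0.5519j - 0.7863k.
0.0658 + 0.7404i + 0.2104j + 0.635k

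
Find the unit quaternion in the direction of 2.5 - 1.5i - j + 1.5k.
0.7293 - 0.4376i - 0.2917j + 0.4376k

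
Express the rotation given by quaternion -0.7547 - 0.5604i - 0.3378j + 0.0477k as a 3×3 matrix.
[[0.7672, 0.4506, 0.4564], [0.3066, 0.3674, -0.8781], [-0.5633, 0.8136, 0.1437]]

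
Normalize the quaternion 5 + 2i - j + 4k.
0.7372 + 0.2949i - 0.1474j + 0.5898k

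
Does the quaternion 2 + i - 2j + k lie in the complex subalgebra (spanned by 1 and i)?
No. The quaternion 2 + i - 2j + k has j-coefficient y = -2 and k-coefficient z = 1, not both zero, so it does not lie in the complex subalgebra spanned by 1 and i.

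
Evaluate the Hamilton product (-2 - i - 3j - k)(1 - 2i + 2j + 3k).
5 - 4i - 2j - 15k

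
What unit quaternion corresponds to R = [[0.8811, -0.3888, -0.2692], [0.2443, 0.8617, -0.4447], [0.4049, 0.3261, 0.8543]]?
0.9483 + 0.2032i - 0.1777j + 0.1669k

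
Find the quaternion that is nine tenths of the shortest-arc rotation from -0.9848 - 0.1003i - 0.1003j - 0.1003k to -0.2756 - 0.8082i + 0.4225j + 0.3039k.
-0.3947 - 0.7847i + 0.3898j + 0.2766k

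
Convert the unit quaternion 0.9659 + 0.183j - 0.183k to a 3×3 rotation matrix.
[[0.866, 0.3535, 0.3535], [-0.3535, 0.933, -0.067], [-0.3535, -0.067, 0.933]]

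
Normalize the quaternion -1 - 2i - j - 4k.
-0.2132 - 0.4264i - 0.2132j - 0.8528k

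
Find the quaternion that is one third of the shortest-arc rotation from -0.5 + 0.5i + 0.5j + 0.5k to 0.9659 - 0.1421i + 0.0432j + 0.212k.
-0.7711 + 0.436i + 0.3606j + 0.292k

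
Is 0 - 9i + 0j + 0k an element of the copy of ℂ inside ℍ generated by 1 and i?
Yes. The quaternion -9i has j- and k-coefficients y = z = 0, so it lies in the complex subalgebra spanned by 1 and i.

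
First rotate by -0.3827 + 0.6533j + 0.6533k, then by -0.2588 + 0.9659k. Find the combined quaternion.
-0.532 - 0.631i - 0.1691j - 0.5387k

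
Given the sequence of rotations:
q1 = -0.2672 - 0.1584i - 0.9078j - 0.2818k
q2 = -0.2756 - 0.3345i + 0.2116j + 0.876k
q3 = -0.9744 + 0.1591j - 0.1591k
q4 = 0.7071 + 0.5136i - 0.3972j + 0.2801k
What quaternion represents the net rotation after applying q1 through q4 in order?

q2 · q1 = 0.4596 + 0.8686i - 0.0394j + 0.1808k
q3 · q2 · q1 = -0.4128 - 0.8239i - 0.0267j - 0.3875k
q4 · q3 · q2 · q1 = 0.2292 - 0.6332i + 0.1133j - 0.7306k
0.2292 - 0.6332i + 0.1133j - 0.7306k


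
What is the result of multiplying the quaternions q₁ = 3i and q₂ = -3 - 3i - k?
9 - 9i + 3j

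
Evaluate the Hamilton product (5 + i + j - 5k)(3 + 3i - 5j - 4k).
-3 - 11i - 33j - 43k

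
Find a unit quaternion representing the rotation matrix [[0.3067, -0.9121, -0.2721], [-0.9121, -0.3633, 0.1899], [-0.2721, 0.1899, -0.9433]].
0.8083i - 0.5642j - 0.1683k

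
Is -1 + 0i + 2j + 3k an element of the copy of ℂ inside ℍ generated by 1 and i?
No. The quaternion -1 + 2j + 3k has j-coefficient y = 2 and k-coefficient z = 3, not both zero, so it does not lie in the complex subalgebra spanned by 1 and i.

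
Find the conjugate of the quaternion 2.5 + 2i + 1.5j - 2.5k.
2.5 - 2i - 1.5j + 2.5k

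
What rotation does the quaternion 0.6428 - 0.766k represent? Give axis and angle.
axis = (0, 0, -1), θ = 100°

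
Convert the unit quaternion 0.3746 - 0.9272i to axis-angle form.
axis = (-1, 0, 0), θ = 136°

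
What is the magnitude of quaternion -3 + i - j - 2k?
√15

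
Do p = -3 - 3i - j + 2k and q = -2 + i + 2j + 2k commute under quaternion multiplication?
No: pq = 7 - 3i + 4j - 15k ≠ 7 + 9i - 12j - 5k = qp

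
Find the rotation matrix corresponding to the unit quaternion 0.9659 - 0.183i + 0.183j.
[[0.933, -0.067, 0.3535], [-0.067, 0.933, 0.3535], [-0.3535, -0.3535, 0.866]]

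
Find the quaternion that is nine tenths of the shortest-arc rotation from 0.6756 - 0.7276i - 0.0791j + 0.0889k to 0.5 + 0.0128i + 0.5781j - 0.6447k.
0.5729 - 0.0877i + 0.5441j - 0.6067k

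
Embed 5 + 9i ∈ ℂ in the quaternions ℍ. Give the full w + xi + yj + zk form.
5 + 9i + 0j + 0k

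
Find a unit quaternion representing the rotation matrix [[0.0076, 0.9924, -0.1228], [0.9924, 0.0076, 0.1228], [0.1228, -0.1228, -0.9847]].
-0.0872 + 0.7044i + 0.7044j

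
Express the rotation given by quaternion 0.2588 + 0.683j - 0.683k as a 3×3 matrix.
[[-0.866, 0.3535, 0.3535], [-0.3535, 0.067, -0.933], [-0.3535, -0.933, 0.067]]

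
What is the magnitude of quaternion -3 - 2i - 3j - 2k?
√26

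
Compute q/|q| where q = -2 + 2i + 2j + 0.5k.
-0.5714 + 0.5714i + 0.5714j + 0.1429k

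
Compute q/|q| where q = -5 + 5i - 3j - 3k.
-0.6063 + 0.6063i - 0.3638j - 0.3638k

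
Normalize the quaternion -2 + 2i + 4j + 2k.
-0.378 + 0.378i + 0.7559j + 0.378k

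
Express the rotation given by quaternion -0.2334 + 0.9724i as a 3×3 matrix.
[[1, 0, 0], [0, -0.8911, 0.4539], [0, -0.4539, -0.8911]]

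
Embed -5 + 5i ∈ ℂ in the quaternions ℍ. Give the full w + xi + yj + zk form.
-5 + 5i + 0j + 0k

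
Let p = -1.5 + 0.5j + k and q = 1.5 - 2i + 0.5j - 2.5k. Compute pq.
1.25i - 2j + 6.25k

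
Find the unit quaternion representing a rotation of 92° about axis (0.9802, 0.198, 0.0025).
0.6947 + 0.7051i + 0.1424j + 0.0018k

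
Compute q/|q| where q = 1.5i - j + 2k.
0.5571i - 0.3714j + 0.7428k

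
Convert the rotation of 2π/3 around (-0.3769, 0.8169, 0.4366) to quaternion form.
0.5 - 0.3264i + 0.7075j + 0.3781k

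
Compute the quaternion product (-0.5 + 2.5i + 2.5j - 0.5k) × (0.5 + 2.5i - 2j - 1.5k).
-2.25 - 4.75i + 4.75j - 10.75k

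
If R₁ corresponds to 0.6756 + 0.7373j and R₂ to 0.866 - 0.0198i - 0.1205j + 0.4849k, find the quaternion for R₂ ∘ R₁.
0.6739 - 0.3709i + 0.5571j + 0.313k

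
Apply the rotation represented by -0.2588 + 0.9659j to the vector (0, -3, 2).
(-1, -3, -1.732)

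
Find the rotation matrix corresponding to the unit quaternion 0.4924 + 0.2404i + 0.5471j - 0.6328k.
[[-0.3995, 0.8862, 0.2345], [-0.3601, 0.0835, -0.9292], [-0.843, -0.4557, 0.2858]]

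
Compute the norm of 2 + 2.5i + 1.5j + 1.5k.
3.841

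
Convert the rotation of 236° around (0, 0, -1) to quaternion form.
-0.4695 - 0.8829k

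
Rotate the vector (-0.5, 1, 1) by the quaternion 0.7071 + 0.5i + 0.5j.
(0.957, -0.457, 1.061)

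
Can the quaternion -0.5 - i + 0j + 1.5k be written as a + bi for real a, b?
No. The quaternion -0.5 - i + 1.5k has j-coefficient y = 0 and k-coefficient z = 1.5, not both zero, so it does not lie in the complex subalgebra spanned by 1 and i.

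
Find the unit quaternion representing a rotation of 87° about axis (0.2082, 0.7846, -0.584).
0.7254 + 0.1433i + 0.5401j - 0.402k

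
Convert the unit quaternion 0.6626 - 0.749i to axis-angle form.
axis = (-1, 0, 0), θ = 97°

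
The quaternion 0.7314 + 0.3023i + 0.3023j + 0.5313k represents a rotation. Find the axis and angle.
axis = (0.4433, 0.4433, 0.7791), θ = 86°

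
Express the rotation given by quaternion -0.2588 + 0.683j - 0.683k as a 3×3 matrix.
[[-0.866, -0.3535, -0.3535], [0.3535, 0.067, -0.933], [0.3535, -0.933, 0.067]]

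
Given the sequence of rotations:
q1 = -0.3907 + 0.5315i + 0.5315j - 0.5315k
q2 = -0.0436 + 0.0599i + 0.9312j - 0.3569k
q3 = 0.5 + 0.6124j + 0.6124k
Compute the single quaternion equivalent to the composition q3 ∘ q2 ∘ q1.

q2 · q1 = -0.6994 - 0.3518i - 0.5448j - 0.3005k
q3 · q2 · q1 = 0.168 - 0.0263i - 0.9162j - 0.3631k
0.168 - 0.0263i - 0.9162j - 0.3631k


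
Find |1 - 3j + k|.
√11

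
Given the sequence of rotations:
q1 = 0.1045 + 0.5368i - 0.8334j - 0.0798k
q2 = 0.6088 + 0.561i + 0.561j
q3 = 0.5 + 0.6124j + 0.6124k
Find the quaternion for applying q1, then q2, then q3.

q2 · q1 = 0.23 + 0.3407i - 0.404j - 0.8173k
q3 · q2 · q1 = 0.8629 - 0.0828i + 0.1475j - 0.4764k
0.8629 - 0.0828i + 0.1475j - 0.4764k


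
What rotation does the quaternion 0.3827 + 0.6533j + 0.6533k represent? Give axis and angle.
axis = (0, √2/2, √2/2), θ = 3π/4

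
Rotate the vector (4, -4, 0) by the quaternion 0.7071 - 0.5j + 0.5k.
(2.828, 0.828, 4.828)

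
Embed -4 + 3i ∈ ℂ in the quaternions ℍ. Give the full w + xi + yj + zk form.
-4 + 3i + 0j + 0k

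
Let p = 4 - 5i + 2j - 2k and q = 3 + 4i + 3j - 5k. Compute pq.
16 - 3i - 15j - 49k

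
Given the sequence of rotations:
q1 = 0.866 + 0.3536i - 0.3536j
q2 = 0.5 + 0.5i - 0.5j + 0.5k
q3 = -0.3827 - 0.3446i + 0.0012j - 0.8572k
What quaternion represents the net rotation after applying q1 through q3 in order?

q2 · q1 = 0.0794 + 0.7866i - 0.433j + 0.433k
q3 · q2 · q1 = 0.6124 - 0.699i - 0.3593j - 0.0855k
0.6124 - 0.699i - 0.3593j - 0.0855k


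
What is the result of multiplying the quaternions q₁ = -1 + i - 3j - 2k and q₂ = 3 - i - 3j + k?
-9 - 5i - 5j - 13k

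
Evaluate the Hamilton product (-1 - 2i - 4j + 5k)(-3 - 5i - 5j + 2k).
-37 + 28i - 4j - 27k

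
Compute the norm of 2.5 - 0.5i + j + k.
2.915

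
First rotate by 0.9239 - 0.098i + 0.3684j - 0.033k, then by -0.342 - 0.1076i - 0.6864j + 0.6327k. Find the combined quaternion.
-0.0528 - 0.2763i - 0.8257j + 0.4889k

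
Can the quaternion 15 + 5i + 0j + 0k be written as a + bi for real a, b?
Yes. The quaternion 15 + 5i has j- and k-coefficients y = z = 0, so it lies in the complex subalgebra spanned by 1 and i.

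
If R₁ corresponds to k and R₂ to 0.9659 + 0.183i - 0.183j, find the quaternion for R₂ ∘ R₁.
-0.183i - 0.183j + 0.9659k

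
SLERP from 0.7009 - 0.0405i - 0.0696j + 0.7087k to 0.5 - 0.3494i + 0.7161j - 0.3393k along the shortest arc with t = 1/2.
0.8193 - 0.266i + 0.4411j + 0.252k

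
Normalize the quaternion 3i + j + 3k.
0.6882i + 0.2294j + 0.6882k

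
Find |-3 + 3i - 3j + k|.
√28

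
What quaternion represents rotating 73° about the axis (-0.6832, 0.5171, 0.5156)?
0.8039 - 0.4064i + 0.3076j + 0.3067k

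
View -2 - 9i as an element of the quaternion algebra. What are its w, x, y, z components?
-2 - 9i + 0j + 0k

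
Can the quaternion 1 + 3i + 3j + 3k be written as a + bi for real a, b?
No. The quaternion 1 + 3i + 3j + 3k has j-coefficient y = 3 and k-coefficient z = 3, not both zero, so it does not lie in the complex subalgebra spanned by 1 and i.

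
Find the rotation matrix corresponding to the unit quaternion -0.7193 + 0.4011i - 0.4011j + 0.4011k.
[[0.3565, 0.2553, 0.8988], [-0.8988, 0.3565, 0.2553], [-0.2553, -0.8988, 0.3565]]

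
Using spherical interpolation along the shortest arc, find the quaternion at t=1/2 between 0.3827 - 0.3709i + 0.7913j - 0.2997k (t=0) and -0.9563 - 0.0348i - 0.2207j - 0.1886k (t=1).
0.7806 - 0.1959i + 0.59j - 0.0648k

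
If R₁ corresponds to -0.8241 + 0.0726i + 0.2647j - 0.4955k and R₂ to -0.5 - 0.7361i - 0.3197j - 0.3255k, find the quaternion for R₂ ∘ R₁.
0.3888 + 0.8149i - 0.2573j + 0.3444k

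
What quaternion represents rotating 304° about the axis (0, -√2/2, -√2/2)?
-0.8829 - 0.332j - 0.332k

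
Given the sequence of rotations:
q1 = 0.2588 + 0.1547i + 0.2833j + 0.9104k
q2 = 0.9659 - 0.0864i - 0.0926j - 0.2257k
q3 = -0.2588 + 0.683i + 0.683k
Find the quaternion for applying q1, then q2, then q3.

q2 · q1 = 0.4951 + 0.1067i + 0.2934j + 0.8108k
q3 · q2 · q1 = -0.7548 + 0.1101i - 0.5568j + 0.3287k
-0.7548 + 0.1101i - 0.5568j + 0.3287k


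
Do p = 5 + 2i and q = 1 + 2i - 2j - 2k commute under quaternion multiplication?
No: pq = 1 + 12i - 6j - 14k ≠ 1 + 12i - 14j - 6k = qp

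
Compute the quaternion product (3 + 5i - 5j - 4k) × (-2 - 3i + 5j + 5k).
54 - 24i + 12j + 33k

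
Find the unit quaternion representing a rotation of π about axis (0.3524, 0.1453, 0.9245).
0.3524i + 0.1453j + 0.9245k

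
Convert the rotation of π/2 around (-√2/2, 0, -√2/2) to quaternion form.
0.7071 - 0.5i - 0.5k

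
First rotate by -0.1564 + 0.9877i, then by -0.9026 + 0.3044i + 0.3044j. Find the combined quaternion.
-0.1595 - 0.9391i - 0.0476j - 0.3007k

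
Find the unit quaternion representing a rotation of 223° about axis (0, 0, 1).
-0.3665 + 0.9304k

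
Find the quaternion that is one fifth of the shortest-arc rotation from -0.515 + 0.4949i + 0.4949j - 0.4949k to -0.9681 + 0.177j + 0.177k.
-0.6746 + 0.4248i + 0.4673j - 0.3823k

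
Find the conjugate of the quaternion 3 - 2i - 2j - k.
3 + 2i + 2j + k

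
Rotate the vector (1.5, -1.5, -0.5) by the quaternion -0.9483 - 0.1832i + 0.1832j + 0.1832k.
(1.085, -1.78, -0.634)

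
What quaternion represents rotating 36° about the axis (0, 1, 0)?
0.9511 + 0.309j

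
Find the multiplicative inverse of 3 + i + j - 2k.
0.2 - 0.0667i - 0.0667j + 0.1333k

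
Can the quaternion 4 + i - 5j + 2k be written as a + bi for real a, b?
No. The quaternion 4 + i - 5j + 2k has j-coefficient y = -5 and k-coefficient z = 2, not both zero, so it does not lie in the complex subalgebra spanned by 1 and i.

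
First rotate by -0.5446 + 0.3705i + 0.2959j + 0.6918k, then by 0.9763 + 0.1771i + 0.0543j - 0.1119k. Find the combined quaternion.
-0.536 + 0.3359i + 0.0953j + 0.7686k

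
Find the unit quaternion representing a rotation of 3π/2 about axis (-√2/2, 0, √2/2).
-0.7071 - 0.5i + 0.5k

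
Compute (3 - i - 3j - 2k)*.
3 + i + 3j + 2k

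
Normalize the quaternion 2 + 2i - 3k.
0.4851 + 0.4851i - 0.7276k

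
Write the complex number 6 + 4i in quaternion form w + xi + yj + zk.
6 + 4i + 0j + 0k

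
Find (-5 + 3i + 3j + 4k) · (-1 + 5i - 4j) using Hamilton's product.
2 - 12i + 37j - 31k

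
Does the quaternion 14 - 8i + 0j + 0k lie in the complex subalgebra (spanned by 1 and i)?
Yes. The quaternion 14 - 8i has j- and k-coefficients y = z = 0, so it lies in the complex subalgebra spanned by 1 and i.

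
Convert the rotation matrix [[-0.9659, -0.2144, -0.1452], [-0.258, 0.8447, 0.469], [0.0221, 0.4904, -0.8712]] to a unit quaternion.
-0.0436 - 0.1231i + 0.9594j + 0.25k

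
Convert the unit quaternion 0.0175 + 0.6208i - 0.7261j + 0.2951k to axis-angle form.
axis = (0.6209, -0.7262, 0.2951), θ = 178°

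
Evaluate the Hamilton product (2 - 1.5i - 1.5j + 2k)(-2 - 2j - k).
-5 + 8.5i - 2.5j - 3k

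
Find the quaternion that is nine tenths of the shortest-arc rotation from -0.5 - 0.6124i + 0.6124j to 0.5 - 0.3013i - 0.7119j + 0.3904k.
-0.5273 + 0.2076i + 0.7388j - 0.3647k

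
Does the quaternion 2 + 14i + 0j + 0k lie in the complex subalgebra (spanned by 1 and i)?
Yes. The quaternion 2 + 14i has j- and k-coefficients y = z = 0, so it lies in the complex subalgebra spanned by 1 and i.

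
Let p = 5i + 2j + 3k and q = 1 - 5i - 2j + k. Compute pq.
26 + 13i - 18j + 3k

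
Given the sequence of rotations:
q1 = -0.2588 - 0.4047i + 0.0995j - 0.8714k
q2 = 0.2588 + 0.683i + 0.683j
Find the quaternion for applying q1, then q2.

q2 · q1 = 0.1415 - 0.8767i + 0.4442j + 0.1189k
0.1415 - 0.8767i + 0.4442j + 0.1189k


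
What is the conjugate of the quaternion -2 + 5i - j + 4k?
-2 - 5i + j - 4k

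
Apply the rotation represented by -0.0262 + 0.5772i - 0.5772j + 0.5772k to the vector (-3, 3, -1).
(-1.607, 1.728, -3.665)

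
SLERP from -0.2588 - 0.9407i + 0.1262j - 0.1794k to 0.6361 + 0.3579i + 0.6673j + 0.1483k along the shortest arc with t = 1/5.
-0.3806 - 0.9029i - 0.0548j - 0.1919k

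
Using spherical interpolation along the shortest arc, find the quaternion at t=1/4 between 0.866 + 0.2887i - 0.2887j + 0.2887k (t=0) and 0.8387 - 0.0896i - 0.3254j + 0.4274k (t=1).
0.8728 + 0.1962i - 0.3027j + 0.3289k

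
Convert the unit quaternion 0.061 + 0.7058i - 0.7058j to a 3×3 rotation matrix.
[[0.0037, -0.9963, -0.0861], [-0.9963, 0.0037, -0.0861], [0.0861, 0.0861, -0.9926]]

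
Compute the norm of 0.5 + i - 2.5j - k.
2.915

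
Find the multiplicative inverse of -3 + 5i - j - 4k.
-0.0588 - 0.098i + 0.0196j + 0.0784k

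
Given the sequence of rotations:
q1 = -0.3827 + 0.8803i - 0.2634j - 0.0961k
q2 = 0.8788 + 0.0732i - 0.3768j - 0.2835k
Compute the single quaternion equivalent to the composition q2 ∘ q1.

q2 · q1 = -0.5272 + 0.7071i - 0.3298j + 0.3365k
-0.5272 + 0.7071i - 0.3298j + 0.3365k


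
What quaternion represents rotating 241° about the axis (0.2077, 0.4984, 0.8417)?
-0.5075 + 0.179i + 0.4294j + 0.7252k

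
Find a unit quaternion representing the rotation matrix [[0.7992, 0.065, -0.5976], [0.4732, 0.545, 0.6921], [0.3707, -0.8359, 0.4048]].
0.829 - 0.4608i - 0.292j + 0.1231k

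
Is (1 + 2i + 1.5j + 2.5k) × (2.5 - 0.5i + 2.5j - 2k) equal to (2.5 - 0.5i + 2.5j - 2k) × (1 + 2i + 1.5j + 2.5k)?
No: pq = 4.75 - 4.75i + 9j + 10k ≠ 4.75 + 13.75i + 3.5j - 1.5k = qp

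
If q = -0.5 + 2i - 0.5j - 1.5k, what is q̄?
-0.5 - 2i + 0.5j + 1.5k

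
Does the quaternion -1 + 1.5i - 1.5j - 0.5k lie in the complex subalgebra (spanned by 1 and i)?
No. The quaternion -1 + 1.5i - 1.5j - 0.5k has j-coefficient y = -1.5 and k-coefficient z = -0.5, not both zero, so it does not lie in the complex subalgebra spanned by 1 and i.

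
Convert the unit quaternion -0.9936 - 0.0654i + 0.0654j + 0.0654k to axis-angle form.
axis = (-√3/3, √3/3, √3/3), θ = 347°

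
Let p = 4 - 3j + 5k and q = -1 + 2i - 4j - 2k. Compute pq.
-6 + 34i - 3j - 7k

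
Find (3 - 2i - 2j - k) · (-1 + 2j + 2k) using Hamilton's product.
3 + 12j + 3k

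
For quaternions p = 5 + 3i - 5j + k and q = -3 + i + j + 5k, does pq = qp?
No: pq = -18 - 30i + 6j + 30k ≠ -18 + 22i + 34j + 14k = qp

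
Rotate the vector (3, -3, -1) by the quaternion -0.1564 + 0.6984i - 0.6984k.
(1.704, 3.29, -2.296)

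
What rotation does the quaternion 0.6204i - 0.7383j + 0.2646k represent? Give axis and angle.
axis = (0.6204, -0.7383, 0.2646), θ = π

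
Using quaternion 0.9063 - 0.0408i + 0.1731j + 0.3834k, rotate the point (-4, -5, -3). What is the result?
(0.114, -6.857, -1.724)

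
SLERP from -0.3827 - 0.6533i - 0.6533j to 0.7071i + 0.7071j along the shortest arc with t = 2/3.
-0.1305 - 0.7011i - 0.7011j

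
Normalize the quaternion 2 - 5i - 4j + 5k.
0.239 - 0.5976i - 0.4781j + 0.5976k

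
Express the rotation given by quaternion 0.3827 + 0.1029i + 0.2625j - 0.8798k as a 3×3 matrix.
[[-0.6859, 0.7274, 0.0199], [-0.6194, -0.5693, -0.5407], [-0.382, -0.3831, 0.841]]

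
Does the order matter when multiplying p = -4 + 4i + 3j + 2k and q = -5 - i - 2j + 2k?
Yes: pq = 26 - 6i - 17j - 23k ≠ 26 - 26i + 3j - 13k = qp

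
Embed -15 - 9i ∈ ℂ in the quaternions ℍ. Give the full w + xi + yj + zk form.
-15 - 9i + 0j + 0k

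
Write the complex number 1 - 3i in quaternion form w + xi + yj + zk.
1 - 3i + 0j + 0k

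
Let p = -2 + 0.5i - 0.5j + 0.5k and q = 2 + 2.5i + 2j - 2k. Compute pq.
-3.25 - 4i - 2.75j + 7.25k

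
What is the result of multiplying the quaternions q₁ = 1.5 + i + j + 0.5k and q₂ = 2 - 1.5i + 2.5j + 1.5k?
1.25 + 3.5j + 7.25k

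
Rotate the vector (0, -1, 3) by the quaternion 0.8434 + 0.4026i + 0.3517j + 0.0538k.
(1.717, -2.594, 0.568)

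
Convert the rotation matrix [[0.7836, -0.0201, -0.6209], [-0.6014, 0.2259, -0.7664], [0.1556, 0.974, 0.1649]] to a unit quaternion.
0.7373 + 0.5901i - 0.2633j - 0.1971k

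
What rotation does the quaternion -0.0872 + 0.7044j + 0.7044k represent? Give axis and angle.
axis = (0, √2/2, √2/2), θ = 190°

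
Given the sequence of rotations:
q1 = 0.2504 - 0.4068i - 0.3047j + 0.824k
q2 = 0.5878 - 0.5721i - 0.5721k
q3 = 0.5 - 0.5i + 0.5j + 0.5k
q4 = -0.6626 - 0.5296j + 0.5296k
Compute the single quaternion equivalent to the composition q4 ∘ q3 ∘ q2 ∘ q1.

q2 · q1 = 0.3859 - 0.5567i + 0.525j + 0.5154k
q3 · q2 · q1 = -0.6056 - 0.4761i + 0.4348j + 0.4665k
q4 · q3 · q2 · q1 = 0.3845 - 0.1619i - 0.2195j - 0.882k
0.3845 - 0.1619i - 0.2195j - 0.882k


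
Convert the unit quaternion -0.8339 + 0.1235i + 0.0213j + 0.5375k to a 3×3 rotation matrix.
[[0.4213, 0.9017, 0.0972], [-0.8912, 0.3917, 0.2289], [0.1683, -0.1831, 0.9686]]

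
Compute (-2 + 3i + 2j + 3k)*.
-2 - 3i - 2j - 3k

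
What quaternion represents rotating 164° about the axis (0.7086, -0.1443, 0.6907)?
0.1392 + 0.7017i - 0.1429j + 0.684k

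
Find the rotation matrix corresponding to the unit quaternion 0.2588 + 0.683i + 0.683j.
[[0.067, 0.933, 0.3535], [0.933, 0.067, -0.3535], [-0.3535, 0.3535, -0.866]]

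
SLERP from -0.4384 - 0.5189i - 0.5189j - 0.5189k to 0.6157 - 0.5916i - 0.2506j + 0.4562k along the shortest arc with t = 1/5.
-0.5923 - 0.3096i - 0.4107j - 0.6202k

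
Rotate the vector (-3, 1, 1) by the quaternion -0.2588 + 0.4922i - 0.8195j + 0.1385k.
(0.97, 3.14, -0.446)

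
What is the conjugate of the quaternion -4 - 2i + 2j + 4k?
-4 + 2i - 2j - 4k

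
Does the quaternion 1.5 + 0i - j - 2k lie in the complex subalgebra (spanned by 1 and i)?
No. The quaternion 1.5 - j - 2k has j-coefficient y = -1 and k-coefficient z = -2, not both zero, so it does not lie in the complex subalgebra spanned by 1 and i.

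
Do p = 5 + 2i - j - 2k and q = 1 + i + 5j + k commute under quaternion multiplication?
No: pq = 10 + 16i + 20j + 14k ≠ 10 - 2i + 28j - 8k = qp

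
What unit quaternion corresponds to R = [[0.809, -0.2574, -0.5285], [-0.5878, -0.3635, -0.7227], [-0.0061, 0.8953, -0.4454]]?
0.5 + 0.809i - 0.2612j - 0.1652k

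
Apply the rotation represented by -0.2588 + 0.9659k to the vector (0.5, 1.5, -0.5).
(0.317, -1.549, -0.5)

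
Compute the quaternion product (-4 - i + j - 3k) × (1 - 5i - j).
-8 + 16i + 20j + 3k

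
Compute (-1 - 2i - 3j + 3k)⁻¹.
-0.0435 + 0.087i + 0.1304j - 0.1304k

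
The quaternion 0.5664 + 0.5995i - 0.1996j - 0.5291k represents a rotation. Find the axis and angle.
axis = (0.7274, -0.2422, -0.642), θ = 111°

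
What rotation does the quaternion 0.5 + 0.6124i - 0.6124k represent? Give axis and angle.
axis = (√2/2, 0, -√2/2), θ = 2π/3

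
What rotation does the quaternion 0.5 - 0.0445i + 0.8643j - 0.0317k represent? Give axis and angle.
axis = (-0.0514, 0.998, -0.0366), θ = 2π/3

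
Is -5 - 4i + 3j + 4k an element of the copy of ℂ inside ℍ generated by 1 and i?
No. The quaternion -5 - 4i + 3j + 4k has j-coefficient y = 3 and k-coefficient z = 4, not both zero, so it does not lie in the complex subalgebra spanned by 1 and i.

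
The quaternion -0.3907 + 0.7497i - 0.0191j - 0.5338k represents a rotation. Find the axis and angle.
axis = (0.8144, -0.0207, -0.5799), θ = 226°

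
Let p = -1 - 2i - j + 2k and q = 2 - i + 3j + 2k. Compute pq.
-5 - 11i - 3j - 5k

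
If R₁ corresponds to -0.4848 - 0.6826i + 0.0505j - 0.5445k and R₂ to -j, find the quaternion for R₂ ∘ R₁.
0.0505 + 0.5445i + 0.4848j - 0.6826k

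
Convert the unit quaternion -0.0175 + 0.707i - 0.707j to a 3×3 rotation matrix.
[[0.0003, -0.9997, 0.0247], [-0.9997, 0.0003, 0.0247], [-0.0247, -0.0247, -0.9994]]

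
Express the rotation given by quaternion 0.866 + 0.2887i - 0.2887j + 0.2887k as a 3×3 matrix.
[[0.6666, -0.6667, -0.3333], [0.3333, 0.6666, -0.6667], [0.6667, 0.3333, 0.6666]]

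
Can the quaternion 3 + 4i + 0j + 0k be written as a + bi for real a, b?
Yes. The quaternion 3 + 4i has j- and k-coefficients y = z = 0, so it lies in the complex subalgebra spanned by 1 and i.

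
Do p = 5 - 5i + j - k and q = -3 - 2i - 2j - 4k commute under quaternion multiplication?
No: pq = -27 - i - 31j - 5k ≠ -27 + 11i + 5j - 29k = qp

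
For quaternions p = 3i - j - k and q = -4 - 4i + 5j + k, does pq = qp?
No: pq = 18 - 8i + 5j + 15k ≠ 18 - 16i + 3j - 7k = qp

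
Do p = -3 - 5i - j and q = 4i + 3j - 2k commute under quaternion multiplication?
No: pq = 23 - 10i - 19j - 5k ≠ 23 - 14i + j + 17k = qp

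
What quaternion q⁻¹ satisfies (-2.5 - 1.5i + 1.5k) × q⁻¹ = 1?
-0.2326 + 0.1395i - 0.1395k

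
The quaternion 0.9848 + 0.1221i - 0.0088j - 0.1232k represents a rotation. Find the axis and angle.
axis = (0.703, -0.0507, -0.7094), θ = 20°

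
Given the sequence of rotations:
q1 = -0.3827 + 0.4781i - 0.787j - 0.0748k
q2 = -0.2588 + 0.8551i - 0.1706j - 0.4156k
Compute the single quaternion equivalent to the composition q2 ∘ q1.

q2 · q1 = -0.4751 - 0.7653i + 0.1342j - 0.413k
-0.4751 - 0.7653i + 0.1342j - 0.413k


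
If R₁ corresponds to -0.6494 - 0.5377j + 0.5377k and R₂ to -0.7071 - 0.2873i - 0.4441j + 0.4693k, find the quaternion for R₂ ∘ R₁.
-0.0319 + 0.2001i + 0.8231j - 0.5305k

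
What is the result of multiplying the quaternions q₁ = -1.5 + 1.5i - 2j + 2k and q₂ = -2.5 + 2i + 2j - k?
6.75 - 8.75i + 7.5j + 3.5k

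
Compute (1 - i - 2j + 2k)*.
1 + i + 2j - 2k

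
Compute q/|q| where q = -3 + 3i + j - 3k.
-0.5669 + 0.5669i + 0.189j - 0.5669k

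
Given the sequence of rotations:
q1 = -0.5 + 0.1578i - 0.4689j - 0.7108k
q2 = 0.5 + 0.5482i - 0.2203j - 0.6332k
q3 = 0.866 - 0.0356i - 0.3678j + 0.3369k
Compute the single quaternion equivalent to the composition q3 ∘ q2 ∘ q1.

q2 · q1 = -0.8899 - 0.3355i + 0.1654j - 0.2611k
q3 · q2 · q1 = -0.6338 - 0.2186i + 0.3482j - 0.6552k
-0.6338 - 0.2186i + 0.3482j - 0.6552k


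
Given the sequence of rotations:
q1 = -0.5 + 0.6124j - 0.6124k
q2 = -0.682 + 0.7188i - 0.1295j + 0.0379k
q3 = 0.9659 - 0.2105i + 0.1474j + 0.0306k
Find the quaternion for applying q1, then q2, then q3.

q2 · q1 = 0.4435 - 0.3033i + 0.0873j + 0.8389k
q3 · q2 · q1 = 0.326 - 0.2653i + 0.317j + 0.8502k
0.326 - 0.2653i + 0.317j + 0.8502k


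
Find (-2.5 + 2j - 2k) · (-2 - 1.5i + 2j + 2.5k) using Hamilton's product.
6 + 12.75i - 6j + 0.75k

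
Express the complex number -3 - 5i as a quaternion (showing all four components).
-3 - 5i + 0j + 0k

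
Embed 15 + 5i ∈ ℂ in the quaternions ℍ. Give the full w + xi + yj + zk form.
15 + 5i + 0j + 0k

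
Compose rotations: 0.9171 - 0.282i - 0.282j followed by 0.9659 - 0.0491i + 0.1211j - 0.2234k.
0.9061 - 0.3804i - 0.0983j - 0.1569k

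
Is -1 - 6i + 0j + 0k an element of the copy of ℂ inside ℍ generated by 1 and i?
Yes. The quaternion -1 - 6i has j- and k-coefficients y = z = 0, so it lies in the complex subalgebra spanned by 1 and i.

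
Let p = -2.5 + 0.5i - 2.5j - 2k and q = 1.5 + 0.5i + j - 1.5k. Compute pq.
-4.5 + 5.25i - 6.5j + 2.5k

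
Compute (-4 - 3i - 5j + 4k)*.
-4 + 3i + 5j - 4k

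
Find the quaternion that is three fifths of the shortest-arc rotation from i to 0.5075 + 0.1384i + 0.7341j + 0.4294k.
0.3881 + 0.6531i + 0.5613j + 0.3283k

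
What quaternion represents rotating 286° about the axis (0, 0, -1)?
-0.7986 - 0.6018k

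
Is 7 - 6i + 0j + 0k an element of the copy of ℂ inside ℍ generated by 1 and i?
Yes. The quaternion 7 - 6i has j- and k-coefficients y = z = 0, so it lies in the complex subalgebra spanned by 1 and i.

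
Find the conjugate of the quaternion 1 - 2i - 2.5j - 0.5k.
1 + 2i + 2.5j + 0.5k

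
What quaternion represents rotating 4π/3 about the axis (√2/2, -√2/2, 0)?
-0.5 + 0.6124i - 0.6124j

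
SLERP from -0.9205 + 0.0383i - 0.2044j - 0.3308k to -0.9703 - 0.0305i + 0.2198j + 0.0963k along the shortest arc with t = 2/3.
-0.9955 - 0.0076i + 0.0797j - 0.0502k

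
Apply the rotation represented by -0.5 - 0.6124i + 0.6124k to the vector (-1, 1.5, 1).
(-0.081, -0.75, 1.919)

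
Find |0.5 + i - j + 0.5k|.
1.581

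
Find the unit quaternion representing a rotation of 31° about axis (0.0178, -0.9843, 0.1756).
0.9636 + 0.0048i - 0.263j + 0.0469k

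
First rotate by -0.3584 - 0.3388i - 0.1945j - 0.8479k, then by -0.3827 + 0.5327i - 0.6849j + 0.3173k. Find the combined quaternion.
0.4535 + 0.5812i + 0.6641j - 0.1249k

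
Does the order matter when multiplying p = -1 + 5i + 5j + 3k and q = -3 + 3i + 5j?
Yes: pq = -37 - 33i - 11j + k ≠ -37 - 3i - 29j - 19k = qp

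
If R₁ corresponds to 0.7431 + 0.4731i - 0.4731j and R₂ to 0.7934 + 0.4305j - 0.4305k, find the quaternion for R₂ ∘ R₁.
0.7932 + 0.1717i - 0.2591j - 0.5236k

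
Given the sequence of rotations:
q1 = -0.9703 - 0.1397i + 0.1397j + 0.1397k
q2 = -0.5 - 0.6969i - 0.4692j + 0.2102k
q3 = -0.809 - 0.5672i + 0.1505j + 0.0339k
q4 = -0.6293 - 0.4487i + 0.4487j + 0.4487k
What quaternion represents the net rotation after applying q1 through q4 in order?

q2 · q1 = 0.424 + 0.6511i + 0.4534j - 0.4367k
q3 · q2 · q1 = -0.0271 - 0.8483i - 0.5286j + 0.0125k
q4 · q3 · q2 · q1 = -0.132 + 0.7888i - 0.0545j + 0.5978k
-0.132 + 0.7888i - 0.0545j + 0.5978k
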